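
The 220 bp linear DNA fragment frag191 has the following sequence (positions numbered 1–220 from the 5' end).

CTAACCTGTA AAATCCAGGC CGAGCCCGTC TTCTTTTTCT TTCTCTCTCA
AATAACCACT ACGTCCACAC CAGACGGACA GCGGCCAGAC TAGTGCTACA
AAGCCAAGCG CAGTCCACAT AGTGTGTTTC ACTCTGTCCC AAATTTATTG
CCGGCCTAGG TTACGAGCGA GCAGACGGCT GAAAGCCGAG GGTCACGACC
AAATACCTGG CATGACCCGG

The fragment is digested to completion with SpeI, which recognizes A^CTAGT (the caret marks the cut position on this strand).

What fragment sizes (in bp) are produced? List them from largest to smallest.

131, 89 bp

The SpeI site (ACTAGT) starts at position 89.
SpeI cuts after the first base of each site, so after position 89.
Linear molecule, 1 cut → 2 fragments:
  1–89 → 89 bp
  90–220 → 131 bp
Sorted largest to smallest: 131, 89 bp.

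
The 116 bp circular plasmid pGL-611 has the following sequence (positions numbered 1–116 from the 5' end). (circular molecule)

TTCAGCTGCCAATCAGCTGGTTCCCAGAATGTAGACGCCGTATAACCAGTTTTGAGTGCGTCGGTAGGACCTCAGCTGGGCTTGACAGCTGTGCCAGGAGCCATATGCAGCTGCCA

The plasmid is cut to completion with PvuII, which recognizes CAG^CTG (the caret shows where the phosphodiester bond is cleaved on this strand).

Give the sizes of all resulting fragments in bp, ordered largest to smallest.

59, 22, 13, 11, 11 bp

PvuII sites (CAGCTG) start at positions 3, 14, 73, 86, 108.
PvuII cuts after base 3 of each site, so after positions 5, 16, 75, 88, 110.
Circular molecule, 5 cuts → 5 fragments:
  6–16 → 11 bp
  17–75 → 59 bp
  76–88 → 13 bp
  89–110 → 22 bp
  111–116 then 1–5 → 6 + 5 = 11 bp
Sorted largest to smallest: 59, 22, 13, 11, 11 bp.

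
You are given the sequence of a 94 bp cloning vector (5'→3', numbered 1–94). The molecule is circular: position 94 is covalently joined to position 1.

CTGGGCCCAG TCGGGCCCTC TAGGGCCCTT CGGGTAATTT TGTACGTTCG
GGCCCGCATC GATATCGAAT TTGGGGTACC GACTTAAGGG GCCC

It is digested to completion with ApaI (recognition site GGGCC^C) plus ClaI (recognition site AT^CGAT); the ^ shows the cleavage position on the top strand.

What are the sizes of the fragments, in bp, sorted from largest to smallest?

34, 27, 10, 10, 8, 5 bp

ApaI sites (GGGCCC) start at positions 3, 13, 23, 50, 89.
ApaI cuts after base 5 of each site (before the last base), so after positions 7, 17, 27, 54, 93.
The ClaI site (ATCGAT) starts at position 58.
ClaI cuts after base 2 of each site, so after position 59.
Combined cut positions: 7, 17, 27, 54, 59, 93.
Circular molecule, 6 cuts → 6 fragments:
  8–17 → 10 bp
  18–27 → 10 bp
  28–54 → 27 bp
  55–59 → 5 bp
  60–93 → 34 bp
  94–94 then 1–7 → 1 + 7 = 8 bp
Sorted largest to smallest: 34, 27, 10, 10, 8, 5 bp.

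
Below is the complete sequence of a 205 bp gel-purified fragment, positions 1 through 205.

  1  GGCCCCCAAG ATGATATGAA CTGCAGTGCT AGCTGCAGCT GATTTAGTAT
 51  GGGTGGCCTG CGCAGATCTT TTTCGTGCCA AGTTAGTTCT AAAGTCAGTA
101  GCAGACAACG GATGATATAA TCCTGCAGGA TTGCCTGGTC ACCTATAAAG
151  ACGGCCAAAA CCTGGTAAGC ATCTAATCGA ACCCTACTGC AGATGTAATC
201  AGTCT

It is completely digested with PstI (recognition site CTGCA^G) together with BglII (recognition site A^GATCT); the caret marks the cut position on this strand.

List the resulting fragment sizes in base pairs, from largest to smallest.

PstI sites (CTGCAG) start at positions 21, 33, 123, 187.
PstI cuts after base 5 of each site (before the last base), so after positions 25, 37, 127, 191.
The BglII site (AGATCT) starts at position 64.
BglII cuts after the first base of each site, so after position 64.
Combined cut positions: 25, 37, 64, 127, 191.
Linear molecule, 5 cuts → 6 fragments:
  1–25 → 25 bp
  26–37 → 12 bp
  38–64 → 27 bp
  65–127 → 63 bp
  128–191 → 64 bp
  192–205 → 14 bp
Sorted largest to smallest: 64, 63, 27, 25, 14, 12 bp.

64, 63, 27, 25, 14, 12 bp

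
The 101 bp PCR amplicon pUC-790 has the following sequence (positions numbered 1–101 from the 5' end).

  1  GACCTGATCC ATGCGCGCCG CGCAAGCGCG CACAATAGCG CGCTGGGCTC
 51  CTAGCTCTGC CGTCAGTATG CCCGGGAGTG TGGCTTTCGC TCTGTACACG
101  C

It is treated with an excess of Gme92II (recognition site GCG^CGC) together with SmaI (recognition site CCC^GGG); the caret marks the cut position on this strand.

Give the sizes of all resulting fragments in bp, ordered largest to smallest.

Gme92II sites (GCGCGC) start at positions 13, 26, 38.
Gme92II cuts after base 3 of each site, so after positions 15, 28, 40.
The SmaI site (CCCGGG) starts at position 71.
SmaI cuts after base 3 of each site, so after position 73.
Combined cut positions: 15, 28, 40, 73.
Linear molecule, 4 cuts → 5 fragments:
  1–15 → 15 bp
  16–28 → 13 bp
  29–40 → 12 bp
  41–73 → 33 bp
  74–101 → 28 bp
Sorted largest to smallest: 33, 28, 15, 13, 12 bp.

33, 28, 15, 13, 12 bp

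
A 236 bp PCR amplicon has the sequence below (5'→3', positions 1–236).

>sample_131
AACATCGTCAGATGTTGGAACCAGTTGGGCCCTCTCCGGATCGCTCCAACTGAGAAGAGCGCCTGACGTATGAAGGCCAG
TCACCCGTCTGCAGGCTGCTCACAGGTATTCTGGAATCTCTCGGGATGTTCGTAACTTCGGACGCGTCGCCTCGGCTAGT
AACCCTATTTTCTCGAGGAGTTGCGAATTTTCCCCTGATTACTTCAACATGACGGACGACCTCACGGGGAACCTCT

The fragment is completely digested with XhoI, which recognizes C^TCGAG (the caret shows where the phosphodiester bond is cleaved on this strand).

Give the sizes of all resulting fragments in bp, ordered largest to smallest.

172, 64 bp

The XhoI site (CTCGAG) starts at position 172.
XhoI cuts after the first base of each site, so after position 172.
Linear molecule, 1 cut → 2 fragments:
  1–172 → 172 bp
  173–236 → 64 bp
Sorted largest to smallest: 172, 64 bp.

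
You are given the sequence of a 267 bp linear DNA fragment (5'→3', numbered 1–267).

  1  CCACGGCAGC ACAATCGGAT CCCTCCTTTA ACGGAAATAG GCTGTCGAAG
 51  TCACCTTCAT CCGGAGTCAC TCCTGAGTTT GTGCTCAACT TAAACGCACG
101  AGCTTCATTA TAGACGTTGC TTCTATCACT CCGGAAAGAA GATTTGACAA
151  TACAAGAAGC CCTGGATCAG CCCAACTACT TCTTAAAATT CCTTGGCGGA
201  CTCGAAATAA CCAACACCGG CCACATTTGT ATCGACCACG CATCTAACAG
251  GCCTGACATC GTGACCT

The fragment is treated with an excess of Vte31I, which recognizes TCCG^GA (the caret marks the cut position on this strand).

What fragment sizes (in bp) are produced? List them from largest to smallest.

Vte31I sites (TCCGGA) start at positions 60, 130.
Vte31I cuts after base 4 of each site, so after positions 63, 133.
Linear molecule, 2 cuts → 3 fragments:
  1–63 → 63 bp
  64–133 → 70 bp
  134–267 → 134 bp
Sorted largest to smallest: 134, 70, 63 bp.

134, 70, 63 bp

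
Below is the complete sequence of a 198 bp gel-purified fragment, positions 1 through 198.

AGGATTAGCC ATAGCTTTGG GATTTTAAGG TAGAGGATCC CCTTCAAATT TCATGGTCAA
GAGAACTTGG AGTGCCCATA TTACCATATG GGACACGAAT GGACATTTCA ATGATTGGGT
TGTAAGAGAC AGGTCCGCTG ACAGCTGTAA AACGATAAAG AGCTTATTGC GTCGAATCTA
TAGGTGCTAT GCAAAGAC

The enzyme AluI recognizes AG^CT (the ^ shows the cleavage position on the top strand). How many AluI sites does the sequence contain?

AGCT occurs starting at positions 13, 143, 161.
AluI cuts at 3 sites.

3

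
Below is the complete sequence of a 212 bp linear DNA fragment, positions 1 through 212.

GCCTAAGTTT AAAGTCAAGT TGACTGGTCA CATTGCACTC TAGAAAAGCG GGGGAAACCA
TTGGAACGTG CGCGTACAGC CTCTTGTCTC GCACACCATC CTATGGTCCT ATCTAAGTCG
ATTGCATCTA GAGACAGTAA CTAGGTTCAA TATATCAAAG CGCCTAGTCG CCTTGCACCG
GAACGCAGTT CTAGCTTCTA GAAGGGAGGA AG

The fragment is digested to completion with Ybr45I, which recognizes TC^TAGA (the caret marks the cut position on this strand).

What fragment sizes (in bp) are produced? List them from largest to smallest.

88, 70, 40, 14 bp

Ybr45I sites (TCTAGA) start at positions 39, 127, 197.
Ybr45I cuts after base 2 of each site, so after positions 40, 128, 198.
Linear molecule, 3 cuts → 4 fragments:
  1–40 → 40 bp
  41–128 → 88 bp
  129–198 → 70 bp
  199–212 → 14 bp
Sorted largest to smallest: 88, 70, 40, 14 bp.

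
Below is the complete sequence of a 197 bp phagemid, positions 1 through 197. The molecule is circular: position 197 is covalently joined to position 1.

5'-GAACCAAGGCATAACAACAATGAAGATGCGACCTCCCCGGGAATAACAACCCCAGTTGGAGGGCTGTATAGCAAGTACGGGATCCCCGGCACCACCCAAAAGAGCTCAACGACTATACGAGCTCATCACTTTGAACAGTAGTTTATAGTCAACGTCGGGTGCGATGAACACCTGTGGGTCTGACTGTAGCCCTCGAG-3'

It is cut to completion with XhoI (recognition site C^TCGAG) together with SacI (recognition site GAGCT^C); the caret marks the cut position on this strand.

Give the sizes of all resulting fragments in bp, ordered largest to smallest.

111, 69, 17 bp

The XhoI site (CTCGAG) starts at position 192.
XhoI cuts after the first base of each site, so after position 192.
SacI sites (GAGCTC) start at positions 102, 119.
SacI cuts after base 5 of each site (before the last base), so after positions 106, 123.
Combined cut positions: 106, 123, 192.
Circular molecule, 3 cuts → 3 fragments:
  107–123 → 17 bp
  124–192 → 69 bp
  193–197 then 1–106 → 5 + 106 = 111 bp
Sorted largest to smallest: 111, 69, 17 bp.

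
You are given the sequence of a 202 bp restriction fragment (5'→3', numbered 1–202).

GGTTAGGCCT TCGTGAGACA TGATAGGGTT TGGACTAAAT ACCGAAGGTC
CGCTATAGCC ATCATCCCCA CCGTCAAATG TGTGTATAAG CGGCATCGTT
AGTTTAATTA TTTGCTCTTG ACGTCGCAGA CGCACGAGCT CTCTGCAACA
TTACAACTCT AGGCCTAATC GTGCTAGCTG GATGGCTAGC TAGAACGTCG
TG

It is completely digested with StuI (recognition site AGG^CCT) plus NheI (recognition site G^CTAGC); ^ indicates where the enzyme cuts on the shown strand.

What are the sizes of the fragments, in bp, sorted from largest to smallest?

StuI sites (AGGCCT) start at positions 5, 161.
StuI cuts after base 3 of each site, so after positions 7, 163.
NheI sites (GCTAGC) start at positions 173, 185.
NheI cuts after the first base of each site, so after positions 173, 185.
Combined cut positions: 7, 163, 173, 185.
Linear molecule, 4 cuts → 5 fragments:
  1–7 → 7 bp
  8–163 → 156 bp
  164–173 → 10 bp
  174–185 → 12 bp
  186–202 → 17 bp
Sorted largest to smallest: 156, 17, 12, 10, 7 bp.

156, 17, 12, 10, 7 bp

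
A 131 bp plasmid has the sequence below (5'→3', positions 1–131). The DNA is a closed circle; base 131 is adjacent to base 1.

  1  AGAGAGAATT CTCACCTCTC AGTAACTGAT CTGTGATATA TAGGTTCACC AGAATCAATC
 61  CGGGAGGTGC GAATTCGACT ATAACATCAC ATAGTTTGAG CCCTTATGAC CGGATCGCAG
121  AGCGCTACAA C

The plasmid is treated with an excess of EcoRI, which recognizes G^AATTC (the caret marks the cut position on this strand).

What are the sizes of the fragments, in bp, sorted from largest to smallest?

66, 65 bp

EcoRI sites (GAATTC) start at positions 6, 71.
EcoRI cuts after the first base of each site, so after positions 6, 71.
Circular molecule, 2 cuts → 2 fragments:
  7–71 → 65 bp
  72–131 then 1–6 → 60 + 6 = 66 bp
Sorted largest to smallest: 66, 65 bp.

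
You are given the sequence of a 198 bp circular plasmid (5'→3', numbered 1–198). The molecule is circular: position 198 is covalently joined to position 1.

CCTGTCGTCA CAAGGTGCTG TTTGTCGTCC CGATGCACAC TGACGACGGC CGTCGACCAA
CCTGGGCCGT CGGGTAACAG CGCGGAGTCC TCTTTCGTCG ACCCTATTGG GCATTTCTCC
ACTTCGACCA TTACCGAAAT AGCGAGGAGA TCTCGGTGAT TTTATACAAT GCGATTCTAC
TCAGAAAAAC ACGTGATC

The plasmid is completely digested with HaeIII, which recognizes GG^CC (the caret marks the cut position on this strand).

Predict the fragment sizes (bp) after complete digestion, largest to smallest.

HaeIII sites (GGCC) start at positions 48, 65.
HaeIII cuts after base 2 of each site, so after positions 49, 66.
Circular molecule, 2 cuts → 2 fragments:
  50–66 → 17 bp
  67–198 then 1–49 → 132 + 49 = 181 bp
Sorted largest to smallest: 181, 17 bp.

181, 17 bp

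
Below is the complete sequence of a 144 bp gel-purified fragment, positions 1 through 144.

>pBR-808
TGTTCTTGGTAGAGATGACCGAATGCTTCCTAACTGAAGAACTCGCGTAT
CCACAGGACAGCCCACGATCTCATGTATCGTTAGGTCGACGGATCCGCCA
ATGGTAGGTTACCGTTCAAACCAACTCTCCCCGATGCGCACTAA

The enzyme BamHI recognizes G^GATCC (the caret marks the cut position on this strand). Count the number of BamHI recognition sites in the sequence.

GGATCC occurs starting at position 91.
BamHI cuts at 1 site.

1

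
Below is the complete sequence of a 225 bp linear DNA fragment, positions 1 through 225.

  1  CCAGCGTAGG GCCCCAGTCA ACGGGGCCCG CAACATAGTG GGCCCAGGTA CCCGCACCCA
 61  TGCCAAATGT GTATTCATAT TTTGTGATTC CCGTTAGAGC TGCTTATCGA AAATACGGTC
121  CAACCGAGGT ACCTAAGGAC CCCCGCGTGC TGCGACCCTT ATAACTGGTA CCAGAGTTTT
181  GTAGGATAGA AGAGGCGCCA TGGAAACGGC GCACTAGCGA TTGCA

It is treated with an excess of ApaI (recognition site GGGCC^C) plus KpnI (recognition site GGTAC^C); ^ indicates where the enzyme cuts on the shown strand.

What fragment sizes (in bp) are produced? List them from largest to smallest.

ApaI sites (GGGCCC) start at positions 9, 24, 40.
ApaI cuts after base 5 of each site (before the last base), so after positions 13, 28, 44.
KpnI sites (GGTACC) start at positions 47, 128, 167.
KpnI cuts after base 5 of each site (before the last base), so after positions 51, 132, 171.
Combined cut positions: 13, 28, 44, 51, 132, 171.
Linear molecule, 6 cuts → 7 fragments:
  1–13 → 13 bp
  14–28 → 15 bp
  29–44 → 16 bp
  45–51 → 7 bp
  52–132 → 81 bp
  133–171 → 39 bp
  172–225 → 54 bp
Sorted largest to smallest: 81, 54, 39, 16, 15, 13, 7 bp.

81, 54, 39, 16, 15, 13, 7 bp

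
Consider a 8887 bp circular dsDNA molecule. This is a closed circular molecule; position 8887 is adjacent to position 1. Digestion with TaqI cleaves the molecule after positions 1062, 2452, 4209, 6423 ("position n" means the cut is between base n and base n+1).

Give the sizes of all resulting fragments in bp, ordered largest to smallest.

3526, 2214, 1757, 1390 bp

Circular molecule, 4 cuts → 4 fragments:
  2452 − 1062 = 1390 bp
  4209 − 2452 = 1757 bp
  6423 − 4209 = 2214 bp
  wrap: 8887 − 6423 + 1062 = 3526 bp
Sorted largest to smallest: 3526, 2214, 1757, 1390 bp.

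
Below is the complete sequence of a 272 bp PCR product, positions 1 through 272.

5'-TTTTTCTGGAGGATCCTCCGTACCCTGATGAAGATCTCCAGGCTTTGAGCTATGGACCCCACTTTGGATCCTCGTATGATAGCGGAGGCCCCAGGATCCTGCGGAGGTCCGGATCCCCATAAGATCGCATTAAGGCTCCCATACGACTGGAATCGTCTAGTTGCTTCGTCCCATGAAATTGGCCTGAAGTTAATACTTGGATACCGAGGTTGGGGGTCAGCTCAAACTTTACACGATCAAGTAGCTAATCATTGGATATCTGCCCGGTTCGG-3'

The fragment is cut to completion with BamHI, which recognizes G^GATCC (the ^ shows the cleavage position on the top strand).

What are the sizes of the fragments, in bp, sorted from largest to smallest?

161, 55, 28, 17, 11 bp

BamHI sites (GGATCC) start at positions 11, 66, 94, 111.
BamHI cuts after the first base of each site, so after positions 11, 66, 94, 111.
Linear molecule, 4 cuts → 5 fragments:
  1–11 → 11 bp
  12–66 → 55 bp
  67–94 → 28 bp
  95–111 → 17 bp
  112–272 → 161 bp
Sorted largest to smallest: 161, 55, 28, 17, 11 bp.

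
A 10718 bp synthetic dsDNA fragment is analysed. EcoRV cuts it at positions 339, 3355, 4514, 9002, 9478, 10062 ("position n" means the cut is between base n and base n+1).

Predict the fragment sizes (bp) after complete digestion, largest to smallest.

4488, 3016, 1159, 656, 584, 476, 339 bp

Linear molecule, 6 cuts → 7 fragments:
  339 − 0 = 339 bp
  3355 − 339 = 3016 bp
  4514 − 3355 = 1159 bp
  9002 − 4514 = 4488 bp
  9478 − 9002 = 476 bp
  10062 − 9478 = 584 bp
  10718 − 10062 = 656 bp
Sorted largest to smallest: 4488, 3016, 1159, 656, 584, 476, 339 bp.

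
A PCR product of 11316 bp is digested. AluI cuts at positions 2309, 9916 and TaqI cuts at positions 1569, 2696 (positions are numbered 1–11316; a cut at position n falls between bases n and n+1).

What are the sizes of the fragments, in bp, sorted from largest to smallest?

7220, 1569, 1400, 740, 387 bp

Combined cut positions (sorted): 1569, 2309, 2696, 9916.
Linear molecule, 4 cuts → 5 fragments:
  1569 − 0 = 1569 bp
  2309 − 1569 = 740 bp
  2696 − 2309 = 387 bp
  9916 − 2696 = 7220 bp
  11316 − 9916 = 1400 bp
Sorted largest to smallest: 7220, 1569, 1400, 740, 387 bp.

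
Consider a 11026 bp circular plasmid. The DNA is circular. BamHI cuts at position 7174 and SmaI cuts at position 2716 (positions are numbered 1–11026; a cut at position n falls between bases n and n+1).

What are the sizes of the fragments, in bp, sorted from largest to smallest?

6568, 4458 bp

Combined cut positions (sorted): 2716, 7174.
Circular molecule, 2 cuts → 2 fragments:
  7174 − 2716 = 4458 bp
  wrap: 11026 − 7174 + 2716 = 6568 bp
Sorted largest to smallest: 6568, 4458 bp.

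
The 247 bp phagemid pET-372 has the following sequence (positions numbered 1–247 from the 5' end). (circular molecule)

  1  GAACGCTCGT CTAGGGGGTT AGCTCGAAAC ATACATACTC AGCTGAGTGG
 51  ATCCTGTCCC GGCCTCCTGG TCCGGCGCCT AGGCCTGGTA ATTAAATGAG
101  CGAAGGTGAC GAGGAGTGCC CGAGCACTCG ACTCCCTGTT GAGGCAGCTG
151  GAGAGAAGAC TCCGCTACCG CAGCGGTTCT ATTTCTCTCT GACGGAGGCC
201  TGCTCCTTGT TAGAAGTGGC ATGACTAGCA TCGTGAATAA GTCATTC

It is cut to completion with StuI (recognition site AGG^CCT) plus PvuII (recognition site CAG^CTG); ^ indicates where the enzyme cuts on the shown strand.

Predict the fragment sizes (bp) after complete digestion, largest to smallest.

91, 64, 51, 41 bp

StuI sites (AGGCCT) start at positions 81, 196.
StuI cuts after base 3 of each site, so after positions 83, 198.
PvuII sites (CAGCTG) start at positions 40, 145.
PvuII cuts after base 3 of each site, so after positions 42, 147.
Combined cut positions: 42, 83, 147, 198.
Circular molecule, 4 cuts → 4 fragments:
  43–83 → 41 bp
  84–147 → 64 bp
  148–198 → 51 bp
  199–247 then 1–42 → 49 + 42 = 91 bp
Sorted largest to smallest: 91, 64, 51, 41 bp.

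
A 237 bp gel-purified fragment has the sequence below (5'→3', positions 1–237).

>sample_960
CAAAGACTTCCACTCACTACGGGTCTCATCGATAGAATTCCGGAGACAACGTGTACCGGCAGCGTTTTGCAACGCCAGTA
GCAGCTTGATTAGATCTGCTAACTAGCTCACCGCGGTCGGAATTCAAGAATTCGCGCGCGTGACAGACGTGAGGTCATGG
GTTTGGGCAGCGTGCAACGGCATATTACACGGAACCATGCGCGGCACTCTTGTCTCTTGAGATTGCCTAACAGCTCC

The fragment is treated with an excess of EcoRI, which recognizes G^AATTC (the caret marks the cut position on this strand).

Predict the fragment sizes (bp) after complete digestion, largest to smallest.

109, 85, 35, 8 bp

EcoRI sites (GAATTC) start at positions 35, 120, 128.
EcoRI cuts after the first base of each site, so after positions 35, 120, 128.
Linear molecule, 3 cuts → 4 fragments:
  1–35 → 35 bp
  36–120 → 85 bp
  121–128 → 8 bp
  129–237 → 109 bp
Sorted largest to smallest: 109, 85, 35, 8 bp.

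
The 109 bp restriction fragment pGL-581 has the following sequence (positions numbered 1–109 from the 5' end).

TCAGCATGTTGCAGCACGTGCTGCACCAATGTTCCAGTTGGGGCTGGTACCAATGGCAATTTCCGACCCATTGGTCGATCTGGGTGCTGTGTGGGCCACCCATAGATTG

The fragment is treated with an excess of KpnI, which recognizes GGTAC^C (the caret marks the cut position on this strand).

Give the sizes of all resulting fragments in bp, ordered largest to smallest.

59, 50 bp

The KpnI site (GGTACC) starts at position 46.
KpnI cuts after base 5 of each site (before the last base), so after position 50.
Linear molecule, 1 cut → 2 fragments:
  1–50 → 50 bp
  51–109 → 59 bp
Sorted largest to smallest: 59, 50 bp.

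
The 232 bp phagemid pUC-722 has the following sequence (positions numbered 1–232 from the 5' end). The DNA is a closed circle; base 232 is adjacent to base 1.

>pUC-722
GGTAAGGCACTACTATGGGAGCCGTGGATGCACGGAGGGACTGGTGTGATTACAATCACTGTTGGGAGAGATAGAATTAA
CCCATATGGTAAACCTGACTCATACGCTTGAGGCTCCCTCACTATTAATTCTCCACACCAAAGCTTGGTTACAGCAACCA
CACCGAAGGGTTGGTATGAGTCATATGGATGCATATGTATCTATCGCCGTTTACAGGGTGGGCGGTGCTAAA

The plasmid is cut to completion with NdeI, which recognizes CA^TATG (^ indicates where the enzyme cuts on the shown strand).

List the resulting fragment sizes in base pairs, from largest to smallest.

NdeI sites (CATATG) start at positions 83, 182, 192.
NdeI cuts after base 2 of each site, so after positions 84, 183, 193.
Circular molecule, 3 cuts → 3 fragments:
  85–183 → 99 bp
  184–193 → 10 bp
  194–232 then 1–84 → 39 + 84 = 123 bp
Sorted largest to smallest: 123, 99, 10 bp.

123, 99, 10 bp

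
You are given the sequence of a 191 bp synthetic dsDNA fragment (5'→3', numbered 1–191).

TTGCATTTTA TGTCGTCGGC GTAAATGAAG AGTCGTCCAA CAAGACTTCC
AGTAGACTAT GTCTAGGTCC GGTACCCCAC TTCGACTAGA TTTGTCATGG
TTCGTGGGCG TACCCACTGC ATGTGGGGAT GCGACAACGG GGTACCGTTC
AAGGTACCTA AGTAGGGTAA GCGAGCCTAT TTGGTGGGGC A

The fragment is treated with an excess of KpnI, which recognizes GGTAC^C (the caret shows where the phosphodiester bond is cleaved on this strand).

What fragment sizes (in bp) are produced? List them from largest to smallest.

KpnI sites (GGTACC) start at positions 71, 141, 153.
KpnI cuts after base 5 of each site (before the last base), so after positions 75, 145, 157.
Linear molecule, 3 cuts → 4 fragments:
  1–75 → 75 bp
  76–145 → 70 bp
  146–157 → 12 bp
  158–191 → 34 bp
Sorted largest to smallest: 75, 70, 34, 12 bp.

75, 70, 34, 12 bp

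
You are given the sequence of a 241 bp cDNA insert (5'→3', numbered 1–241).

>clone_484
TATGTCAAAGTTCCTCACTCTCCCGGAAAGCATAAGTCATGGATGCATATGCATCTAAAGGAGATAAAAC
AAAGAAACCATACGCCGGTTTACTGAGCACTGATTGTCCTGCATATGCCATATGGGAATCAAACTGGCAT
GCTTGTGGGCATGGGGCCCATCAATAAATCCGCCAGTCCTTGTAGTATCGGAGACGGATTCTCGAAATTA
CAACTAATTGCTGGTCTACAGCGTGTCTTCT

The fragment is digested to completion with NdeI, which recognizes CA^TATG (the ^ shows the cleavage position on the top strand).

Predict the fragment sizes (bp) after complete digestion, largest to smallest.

NdeI sites (CATATG) start at positions 46, 112, 119.
NdeI cuts after base 2 of each site, so after positions 47, 113, 120.
Linear molecule, 3 cuts → 4 fragments:
  1–47 → 47 bp
  48–113 → 66 bp
  114–120 → 7 bp
  121–241 → 121 bp
Sorted largest to smallest: 121, 66, 47, 7 bp.

121, 66, 47, 7 bp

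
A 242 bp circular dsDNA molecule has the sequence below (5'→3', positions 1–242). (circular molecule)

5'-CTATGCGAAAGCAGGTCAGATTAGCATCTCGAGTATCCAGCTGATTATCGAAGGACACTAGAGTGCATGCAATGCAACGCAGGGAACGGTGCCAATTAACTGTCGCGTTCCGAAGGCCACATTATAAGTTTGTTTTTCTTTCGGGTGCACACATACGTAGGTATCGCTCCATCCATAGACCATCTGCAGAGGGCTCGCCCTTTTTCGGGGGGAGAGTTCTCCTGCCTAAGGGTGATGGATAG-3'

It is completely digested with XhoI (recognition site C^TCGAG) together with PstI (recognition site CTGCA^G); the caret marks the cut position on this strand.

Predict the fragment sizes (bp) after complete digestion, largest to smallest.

160, 82 bp

The XhoI site (CTCGAG) starts at position 28.
XhoI cuts after the first base of each site, so after position 28.
The PstI site (CTGCAG) starts at position 184.
PstI cuts after base 5 of each site (before the last base), so after position 188.
Combined cut positions: 28, 188.
Circular molecule, 2 cuts → 2 fragments:
  29–188 → 160 bp
  189–242 then 1–28 → 54 + 28 = 82 bp
Sorted largest to smallest: 160, 82 bp.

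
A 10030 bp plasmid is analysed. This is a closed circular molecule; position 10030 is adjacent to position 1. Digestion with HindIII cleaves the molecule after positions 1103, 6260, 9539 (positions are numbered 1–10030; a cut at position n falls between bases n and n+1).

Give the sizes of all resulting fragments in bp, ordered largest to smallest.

Circular molecule, 3 cuts → 3 fragments:
  6260 − 1103 = 5157 bp
  9539 − 6260 = 3279 bp
  wrap: 10030 − 9539 + 1103 = 1594 bp
Sorted largest to smallest: 5157, 3279, 1594 bp.

5157, 3279, 1594 bp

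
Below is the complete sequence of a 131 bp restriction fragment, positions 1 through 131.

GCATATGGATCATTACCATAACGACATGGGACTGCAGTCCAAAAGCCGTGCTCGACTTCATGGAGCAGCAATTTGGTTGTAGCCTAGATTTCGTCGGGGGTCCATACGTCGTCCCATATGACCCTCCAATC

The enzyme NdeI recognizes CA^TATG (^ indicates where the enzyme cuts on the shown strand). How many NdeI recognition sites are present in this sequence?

CATATG occurs starting at positions 2, 115.
NdeI cuts at 2 sites.

2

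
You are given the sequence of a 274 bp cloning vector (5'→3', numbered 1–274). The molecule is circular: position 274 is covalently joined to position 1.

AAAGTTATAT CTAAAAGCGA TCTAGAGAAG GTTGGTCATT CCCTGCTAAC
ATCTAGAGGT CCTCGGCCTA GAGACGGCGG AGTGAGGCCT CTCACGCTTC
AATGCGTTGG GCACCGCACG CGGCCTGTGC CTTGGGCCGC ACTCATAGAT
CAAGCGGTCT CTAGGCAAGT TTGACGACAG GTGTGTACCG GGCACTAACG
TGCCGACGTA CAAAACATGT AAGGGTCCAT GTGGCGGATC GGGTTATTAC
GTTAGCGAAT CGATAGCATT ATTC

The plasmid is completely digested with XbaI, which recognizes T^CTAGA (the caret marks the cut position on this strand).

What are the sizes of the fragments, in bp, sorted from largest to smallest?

243, 31 bp

XbaI sites (TCTAGA) start at positions 21, 52.
XbaI cuts after the first base of each site, so after positions 21, 52.
Circular molecule, 2 cuts → 2 fragments:
  22–52 → 31 bp
  53–274 then 1–21 → 222 + 21 = 243 bp
Sorted largest to smallest: 243, 31 bp.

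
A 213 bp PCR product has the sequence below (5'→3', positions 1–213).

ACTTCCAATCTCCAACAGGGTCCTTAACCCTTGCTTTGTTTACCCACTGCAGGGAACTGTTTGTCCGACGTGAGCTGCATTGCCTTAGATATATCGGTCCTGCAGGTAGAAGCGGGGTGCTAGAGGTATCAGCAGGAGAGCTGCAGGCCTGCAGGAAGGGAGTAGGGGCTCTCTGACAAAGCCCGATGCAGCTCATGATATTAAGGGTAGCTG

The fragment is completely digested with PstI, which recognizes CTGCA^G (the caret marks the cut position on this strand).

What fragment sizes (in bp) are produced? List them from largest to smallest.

PstI sites (CTGCAG) start at positions 47, 100, 141, 149.
PstI cuts after base 5 of each site (before the last base), so after positions 51, 104, 145, 153.
Linear molecule, 4 cuts → 5 fragments:
  1–51 → 51 bp
  52–104 → 53 bp
  105–145 → 41 bp
  146–153 → 8 bp
  154–213 → 60 bp
Sorted largest to smallest: 60, 53, 51, 41, 8 bp.

60, 53, 51, 41, 8 bp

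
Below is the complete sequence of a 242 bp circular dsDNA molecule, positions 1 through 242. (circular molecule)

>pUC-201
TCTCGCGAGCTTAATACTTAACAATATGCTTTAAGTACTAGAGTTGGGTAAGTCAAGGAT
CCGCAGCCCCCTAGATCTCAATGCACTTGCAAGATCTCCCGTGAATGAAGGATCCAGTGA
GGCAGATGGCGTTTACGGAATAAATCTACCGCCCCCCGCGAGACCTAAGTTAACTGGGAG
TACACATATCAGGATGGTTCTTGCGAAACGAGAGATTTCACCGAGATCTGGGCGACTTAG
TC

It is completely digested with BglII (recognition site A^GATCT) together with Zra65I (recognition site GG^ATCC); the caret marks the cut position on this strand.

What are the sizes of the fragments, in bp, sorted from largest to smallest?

113, 76, 19, 19, 15 bp

BglII sites (AGATCT) start at positions 73, 92, 224.
BglII cuts after the first base of each site, so after positions 73, 92, 224.
Zra65I sites (GGATCC) start at positions 57, 110.
Zra65I cuts after base 2 of each site, so after positions 58, 111.
Combined cut positions: 58, 73, 92, 111, 224.
Circular molecule, 5 cuts → 5 fragments:
  59–73 → 15 bp
  74–92 → 19 bp
  93–111 → 19 bp
  112–224 → 113 bp
  225–242 then 1–58 → 18 + 58 = 76 bp
Sorted largest to smallest: 113, 76, 19, 19, 15 bp.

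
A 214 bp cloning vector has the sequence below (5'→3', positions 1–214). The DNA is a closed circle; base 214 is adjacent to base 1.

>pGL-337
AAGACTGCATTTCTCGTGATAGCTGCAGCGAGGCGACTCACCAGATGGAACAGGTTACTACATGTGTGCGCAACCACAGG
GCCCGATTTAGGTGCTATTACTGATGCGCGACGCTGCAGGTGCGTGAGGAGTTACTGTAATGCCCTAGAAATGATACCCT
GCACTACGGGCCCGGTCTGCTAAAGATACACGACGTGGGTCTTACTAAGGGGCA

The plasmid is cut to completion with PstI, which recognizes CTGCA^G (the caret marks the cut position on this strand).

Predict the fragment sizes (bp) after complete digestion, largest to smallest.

123, 91 bp

PstI sites (CTGCAG) start at positions 23, 114.
PstI cuts after base 5 of each site (before the last base), so after positions 27, 118.
Circular molecule, 2 cuts → 2 fragments:
  28–118 → 91 bp
  119–214 then 1–27 → 96 + 27 = 123 bp
Sorted largest to smallest: 123, 91 bp.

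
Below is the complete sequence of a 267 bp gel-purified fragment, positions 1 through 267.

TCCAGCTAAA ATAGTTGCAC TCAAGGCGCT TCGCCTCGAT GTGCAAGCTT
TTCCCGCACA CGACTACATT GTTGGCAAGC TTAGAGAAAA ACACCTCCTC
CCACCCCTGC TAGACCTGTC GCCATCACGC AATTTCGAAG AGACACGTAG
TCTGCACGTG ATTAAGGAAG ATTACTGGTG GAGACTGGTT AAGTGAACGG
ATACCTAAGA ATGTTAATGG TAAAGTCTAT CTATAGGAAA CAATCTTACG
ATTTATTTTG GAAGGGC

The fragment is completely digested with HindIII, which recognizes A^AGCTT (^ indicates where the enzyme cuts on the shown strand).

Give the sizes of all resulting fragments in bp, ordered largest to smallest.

190, 45, 32 bp

HindIII sites (AAGCTT) start at positions 45, 77.
HindIII cuts after the first base of each site, so after positions 45, 77.
Linear molecule, 2 cuts → 3 fragments:
  1–45 → 45 bp
  46–77 → 32 bp
  78–267 → 190 bp
Sorted largest to smallest: 190, 45, 32 bp.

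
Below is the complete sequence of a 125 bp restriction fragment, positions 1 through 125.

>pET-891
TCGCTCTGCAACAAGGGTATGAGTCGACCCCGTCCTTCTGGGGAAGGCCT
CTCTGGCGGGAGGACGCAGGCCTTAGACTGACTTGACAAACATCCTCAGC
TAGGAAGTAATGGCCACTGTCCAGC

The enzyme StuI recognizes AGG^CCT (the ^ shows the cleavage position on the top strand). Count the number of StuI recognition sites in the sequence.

2

AGGCCT occurs starting at positions 45, 68.
StuI cuts at 2 sites.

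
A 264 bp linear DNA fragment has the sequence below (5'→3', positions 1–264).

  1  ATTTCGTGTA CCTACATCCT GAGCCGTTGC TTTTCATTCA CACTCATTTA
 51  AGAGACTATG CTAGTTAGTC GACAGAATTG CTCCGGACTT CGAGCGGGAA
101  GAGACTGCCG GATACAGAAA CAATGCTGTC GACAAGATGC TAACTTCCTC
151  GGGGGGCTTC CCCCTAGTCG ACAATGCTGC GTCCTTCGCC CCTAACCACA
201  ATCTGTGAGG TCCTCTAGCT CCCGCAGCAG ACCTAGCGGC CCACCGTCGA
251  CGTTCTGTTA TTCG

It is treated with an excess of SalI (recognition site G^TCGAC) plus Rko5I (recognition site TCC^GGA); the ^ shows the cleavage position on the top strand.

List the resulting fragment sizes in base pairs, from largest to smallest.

SalI sites (GTCGAC) start at positions 68, 128, 167, 246.
SalI cuts after the first base of each site, so after positions 68, 128, 167, 246.
The Rko5I site (TCCGGA) starts at position 82.
Rko5I cuts after base 3 of each site, so after position 84.
Combined cut positions: 68, 84, 128, 167, 246.
Linear molecule, 5 cuts → 6 fragments:
  1–68 → 68 bp
  69–84 → 16 bp
  85–128 → 44 bp
  129–167 → 39 bp
  168–246 → 79 bp
  247–264 → 18 bp
Sorted largest to smallest: 79, 68, 44, 39, 18, 16 bp.

79, 68, 44, 39, 18, 16 bp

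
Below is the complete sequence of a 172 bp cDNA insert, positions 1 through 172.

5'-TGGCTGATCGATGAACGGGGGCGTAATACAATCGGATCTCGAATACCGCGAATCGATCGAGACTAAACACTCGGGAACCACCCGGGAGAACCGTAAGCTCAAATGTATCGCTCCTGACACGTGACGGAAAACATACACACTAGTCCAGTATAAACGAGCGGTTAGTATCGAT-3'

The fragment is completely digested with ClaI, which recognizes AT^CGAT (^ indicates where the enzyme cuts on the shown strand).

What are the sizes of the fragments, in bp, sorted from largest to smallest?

115, 45, 8, 4 bp

ClaI sites (ATCGAT) start at positions 7, 52, 167.
ClaI cuts after base 2 of each site, so after positions 8, 53, 168.
Linear molecule, 3 cuts → 4 fragments:
  1–8 → 8 bp
  9–53 → 45 bp
  54–168 → 115 bp
  169–172 → 4 bp
Sorted largest to smallest: 115, 45, 8, 4 bp.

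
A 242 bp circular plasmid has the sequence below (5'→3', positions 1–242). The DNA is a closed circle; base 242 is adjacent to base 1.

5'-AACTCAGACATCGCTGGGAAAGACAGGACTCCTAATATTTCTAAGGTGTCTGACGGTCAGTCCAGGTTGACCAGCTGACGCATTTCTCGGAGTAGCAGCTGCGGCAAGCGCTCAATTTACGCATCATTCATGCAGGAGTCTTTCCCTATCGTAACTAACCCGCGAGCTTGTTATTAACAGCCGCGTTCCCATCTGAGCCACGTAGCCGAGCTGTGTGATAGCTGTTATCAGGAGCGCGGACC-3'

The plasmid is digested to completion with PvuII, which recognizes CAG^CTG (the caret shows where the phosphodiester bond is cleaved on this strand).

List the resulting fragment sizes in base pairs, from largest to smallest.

218, 24 bp

PvuII sites (CAGCTG) start at positions 72, 96.
PvuII cuts after base 3 of each site, so after positions 74, 98.
Circular molecule, 2 cuts → 2 fragments:
  75–98 → 24 bp
  99–242 then 1–74 → 144 + 74 = 218 bp
Sorted largest to smallest: 218, 24 bp.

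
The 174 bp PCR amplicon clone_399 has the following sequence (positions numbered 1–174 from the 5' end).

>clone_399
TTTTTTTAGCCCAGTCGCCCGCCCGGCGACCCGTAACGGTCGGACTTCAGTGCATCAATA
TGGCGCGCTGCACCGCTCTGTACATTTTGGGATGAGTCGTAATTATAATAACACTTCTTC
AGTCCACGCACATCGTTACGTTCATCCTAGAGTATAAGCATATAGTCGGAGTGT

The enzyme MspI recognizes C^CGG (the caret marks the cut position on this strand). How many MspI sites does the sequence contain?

1

CCGG occurs starting at position 23.
MspI cuts at 1 site.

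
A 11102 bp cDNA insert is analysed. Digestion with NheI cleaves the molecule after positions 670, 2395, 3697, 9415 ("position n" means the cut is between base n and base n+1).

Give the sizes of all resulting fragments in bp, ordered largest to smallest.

5718, 1725, 1687, 1302, 670 bp

Linear molecule, 4 cuts → 5 fragments:
  670 − 0 = 670 bp
  2395 − 670 = 1725 bp
  3697 − 2395 = 1302 bp
  9415 − 3697 = 5718 bp
  11102 − 9415 = 1687 bp
Sorted largest to smallest: 5718, 1725, 1687, 1302, 670 bp.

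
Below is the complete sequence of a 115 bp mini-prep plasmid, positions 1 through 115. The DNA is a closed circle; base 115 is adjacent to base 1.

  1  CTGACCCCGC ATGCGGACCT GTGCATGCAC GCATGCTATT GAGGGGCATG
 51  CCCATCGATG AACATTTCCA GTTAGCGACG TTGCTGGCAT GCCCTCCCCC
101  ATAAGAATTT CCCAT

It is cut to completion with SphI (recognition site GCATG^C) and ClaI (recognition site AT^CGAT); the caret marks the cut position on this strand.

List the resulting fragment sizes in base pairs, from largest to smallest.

SphI sites (GCATGC) start at positions 9, 23, 31, 46, 87.
SphI cuts after base 5 of each site (before the last base), so after positions 13, 27, 35, 50, 91.
The ClaI site (ATCGAT) starts at position 54.
ClaI cuts after base 2 of each site, so after position 55.
Combined cut positions: 13, 27, 35, 50, 55, 91.
Circular molecule, 6 cuts → 6 fragments:
  14–27 → 14 bp
  28–35 → 8 bp
  36–50 → 15 bp
  51–55 → 5 bp
  56–91 → 36 bp
  92–115 then 1–13 → 24 + 13 = 37 bp
Sorted largest to smallest: 37, 36, 15, 14, 8, 5 bp.

37, 36, 15, 14, 8, 5 bp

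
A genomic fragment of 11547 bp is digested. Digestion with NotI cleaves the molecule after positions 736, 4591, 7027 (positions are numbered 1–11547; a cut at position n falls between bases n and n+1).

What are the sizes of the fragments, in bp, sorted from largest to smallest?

Linear molecule, 3 cuts → 4 fragments:
  736 − 0 = 736 bp
  4591 − 736 = 3855 bp
  7027 − 4591 = 2436 bp
  11547 − 7027 = 4520 bp
Sorted largest to smallest: 4520, 3855, 2436, 736 bp.

4520, 3855, 2436, 736 bp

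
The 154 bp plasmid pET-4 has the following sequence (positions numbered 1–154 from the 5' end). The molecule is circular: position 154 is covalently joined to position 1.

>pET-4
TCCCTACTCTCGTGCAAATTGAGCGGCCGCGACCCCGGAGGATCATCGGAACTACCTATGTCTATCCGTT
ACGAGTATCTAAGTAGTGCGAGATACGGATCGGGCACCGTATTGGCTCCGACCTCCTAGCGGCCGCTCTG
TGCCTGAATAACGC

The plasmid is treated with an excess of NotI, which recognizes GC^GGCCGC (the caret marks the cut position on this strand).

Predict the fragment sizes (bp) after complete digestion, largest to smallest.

106, 48 bp

NotI sites (GCGGCCGC) start at positions 23, 129.
NotI cuts after base 2 of each site, so after positions 24, 130.
Circular molecule, 2 cuts → 2 fragments:
  25–130 → 106 bp
  131–154 then 1–24 → 24 + 24 = 48 bp
Sorted largest to smallest: 106, 48 bp.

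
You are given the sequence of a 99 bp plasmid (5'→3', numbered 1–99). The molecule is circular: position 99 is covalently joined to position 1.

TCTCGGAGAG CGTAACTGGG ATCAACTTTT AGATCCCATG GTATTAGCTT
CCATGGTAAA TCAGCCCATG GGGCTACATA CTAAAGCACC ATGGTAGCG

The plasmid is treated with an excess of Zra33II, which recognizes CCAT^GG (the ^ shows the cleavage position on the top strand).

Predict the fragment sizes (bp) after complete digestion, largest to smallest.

46, 23, 15, 15 bp

Zra33II sites (CCATGG) start at positions 36, 51, 66, 89.
Zra33II cuts after base 4 of each site, so after positions 39, 54, 69, 92.
Circular molecule, 4 cuts → 4 fragments:
  40–54 → 15 bp
  55–69 → 15 bp
  70–92 → 23 bp
  93–99 then 1–39 → 7 + 39 = 46 bp
Sorted largest to smallest: 46, 23, 15, 15 bp.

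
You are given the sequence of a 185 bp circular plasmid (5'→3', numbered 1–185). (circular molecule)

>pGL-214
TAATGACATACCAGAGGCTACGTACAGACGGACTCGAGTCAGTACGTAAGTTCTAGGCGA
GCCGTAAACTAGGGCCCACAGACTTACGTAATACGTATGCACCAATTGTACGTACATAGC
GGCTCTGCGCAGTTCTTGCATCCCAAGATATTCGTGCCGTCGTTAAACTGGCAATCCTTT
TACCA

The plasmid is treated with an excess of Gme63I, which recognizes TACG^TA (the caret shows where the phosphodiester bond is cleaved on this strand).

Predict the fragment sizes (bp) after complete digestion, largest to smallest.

95, 42, 24, 17, 7 bp

Gme63I sites (TACGTA) start at positions 19, 43, 85, 92, 109.
Gme63I cuts after base 4 of each site, so after positions 22, 46, 88, 95, 112.
Circular molecule, 5 cuts → 5 fragments:
  23–46 → 24 bp
  47–88 → 42 bp
  89–95 → 7 bp
  96–112 → 17 bp
  113–185 then 1–22 → 73 + 22 = 95 bp
Sorted largest to smallest: 95, 42, 24, 17, 7 bp.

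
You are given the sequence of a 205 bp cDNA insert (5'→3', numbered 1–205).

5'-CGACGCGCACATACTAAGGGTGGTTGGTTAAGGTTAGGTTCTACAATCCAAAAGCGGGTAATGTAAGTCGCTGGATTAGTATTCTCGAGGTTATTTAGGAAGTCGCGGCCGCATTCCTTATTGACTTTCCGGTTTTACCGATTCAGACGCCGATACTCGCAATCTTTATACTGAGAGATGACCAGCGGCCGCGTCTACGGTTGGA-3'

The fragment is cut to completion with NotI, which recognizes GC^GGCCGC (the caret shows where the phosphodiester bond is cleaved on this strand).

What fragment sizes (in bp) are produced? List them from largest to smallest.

106, 80, 19 bp

NotI sites (GCGGCCGC) start at positions 105, 185.
NotI cuts after base 2 of each site, so after positions 106, 186.
Linear molecule, 2 cuts → 3 fragments:
  1–106 → 106 bp
  107–186 → 80 bp
  187–205 → 19 bp
Sorted largest to smallest: 106, 80, 19 bp.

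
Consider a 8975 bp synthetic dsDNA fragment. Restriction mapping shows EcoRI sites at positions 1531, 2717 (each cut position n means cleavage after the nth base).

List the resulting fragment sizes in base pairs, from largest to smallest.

6258, 1531, 1186 bp

Linear molecule, 2 cuts → 3 fragments:
  1531 − 0 = 1531 bp
  2717 − 1531 = 1186 bp
  8975 − 2717 = 6258 bp
Sorted largest to smallest: 6258, 1531, 1186 bp.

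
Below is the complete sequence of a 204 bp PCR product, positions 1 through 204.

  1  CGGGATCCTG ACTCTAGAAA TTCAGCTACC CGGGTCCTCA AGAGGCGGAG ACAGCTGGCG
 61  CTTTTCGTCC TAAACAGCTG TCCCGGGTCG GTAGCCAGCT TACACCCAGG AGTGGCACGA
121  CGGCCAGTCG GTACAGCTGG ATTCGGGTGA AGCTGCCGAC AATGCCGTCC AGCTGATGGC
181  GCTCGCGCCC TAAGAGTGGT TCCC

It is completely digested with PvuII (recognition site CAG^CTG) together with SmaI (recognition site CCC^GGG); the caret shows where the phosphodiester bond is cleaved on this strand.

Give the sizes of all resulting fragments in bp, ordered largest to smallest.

52, 36, 32, 31, 23, 23, 7 bp

PvuII sites (CAGCTG) start at positions 52, 75, 134, 170.
PvuII cuts after base 3 of each site, so after positions 54, 77, 136, 172.
SmaI sites (CCCGGG) start at positions 29, 82.
SmaI cuts after base 3 of each site, so after positions 31, 84.
Combined cut positions: 31, 54, 77, 84, 136, 172.
Linear molecule, 6 cuts → 7 fragments:
  1–31 → 31 bp
  32–54 → 23 bp
  55–77 → 23 bp
  78–84 → 7 bp
  85–136 → 52 bp
  137–172 → 36 bp
  173–204 → 32 bp
Sorted largest to smallest: 52, 36, 32, 31, 23, 23, 7 bp.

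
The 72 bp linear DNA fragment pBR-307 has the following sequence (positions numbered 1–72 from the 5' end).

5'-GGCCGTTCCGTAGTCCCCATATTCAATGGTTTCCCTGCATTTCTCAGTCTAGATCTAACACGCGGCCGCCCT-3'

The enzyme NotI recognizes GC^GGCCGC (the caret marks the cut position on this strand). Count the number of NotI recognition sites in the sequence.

1

GCGGCCGC occurs starting at position 62.
NotI cuts at 1 site.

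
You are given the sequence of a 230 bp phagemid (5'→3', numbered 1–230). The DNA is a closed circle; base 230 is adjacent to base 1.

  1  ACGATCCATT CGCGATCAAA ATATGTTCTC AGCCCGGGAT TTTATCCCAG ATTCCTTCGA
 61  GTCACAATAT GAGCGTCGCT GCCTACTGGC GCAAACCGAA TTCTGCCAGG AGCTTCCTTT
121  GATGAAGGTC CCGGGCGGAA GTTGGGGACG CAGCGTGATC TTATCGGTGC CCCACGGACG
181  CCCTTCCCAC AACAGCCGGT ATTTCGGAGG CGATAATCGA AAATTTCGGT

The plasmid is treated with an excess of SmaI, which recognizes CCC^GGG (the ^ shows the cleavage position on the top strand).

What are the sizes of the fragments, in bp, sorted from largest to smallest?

SmaI sites (CCCGGG) start at positions 33, 130.
SmaI cuts after base 3 of each site, so after positions 35, 132.
Circular molecule, 2 cuts → 2 fragments:
  36–132 → 97 bp
  133–230 then 1–35 → 98 + 35 = 133 bp
Sorted largest to smallest: 133, 97 bp.

133, 97 bp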